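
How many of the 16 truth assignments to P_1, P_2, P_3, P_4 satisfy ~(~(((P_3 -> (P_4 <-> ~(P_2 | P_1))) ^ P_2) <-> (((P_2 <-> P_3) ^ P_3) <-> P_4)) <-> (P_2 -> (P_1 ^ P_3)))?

P_1 | P_2 | P_3 | P_4 | φ
--- | --- | --- | --- | -
 1  |  1  |  1  |  1  | 1
 1  |  1  |  1  |  0  | 1
 1  |  1  |  0  |  1  | 1
 1  |  1  |  0  |  0  | 0
 1  |  0  |  1  |  1  | 0
 1  |  0  |  1  |  0  | 0
 1  |  0  |  0  |  1  | 1
 1  |  0  |  0  |  0  | 0
 0  |  1  |  1  |  1  | 0
 0  |  1  |  1  |  0  | 0
 0  |  1  |  0  |  1  | 0
 0  |  1  |  0  |  0  | 1
 0  |  0  |  1  |  1  | 1
 0  |  0  |  1  |  0  | 1
 0  |  0  |  0  |  1  | 1
 0  |  0  |  0  |  0  | 0
The formula is true on 8 of the 16 rows.

8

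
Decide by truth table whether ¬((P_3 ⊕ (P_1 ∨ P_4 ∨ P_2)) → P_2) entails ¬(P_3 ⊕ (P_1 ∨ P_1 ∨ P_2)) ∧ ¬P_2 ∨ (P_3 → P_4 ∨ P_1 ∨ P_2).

P_1 | P_2 | P_3 | P_4 | φ | ψ
--- | --- | --- | --- | - | -
 F  |  F  |  F  |  F  | F | T
 F  |  F  |  F  |  T  | T | T
 F  |  F  |  T  |  F  | T | F
 F  |  F  |  T  |  T  | F | T
 F  |  T  |  F  |  F  | F | T
 F  |  T  |  F  |  T  | F | T
 F  |  T  |  T  |  F  | F | T
 F  |  T  |  T  |  T  | F | T
 T  |  F  |  F  |  F  | T | T
 T  |  F  |  F  |  T  | T | T
 T  |  F  |  T  |  F  | F | T
 T  |  F  |  T  |  T  | F | T
 T  |  T  |  F  |  F  | F | T
 T  |  T  |  F  |  T  | F | T
 T  |  T  |  T  |  F  | F | T
 T  |  T  |  T  |  T  | F | T
At P_1=F, P_2=F, P_3=T, P_4=F we have φ true but ψ false, so φ does not entail ψ.

no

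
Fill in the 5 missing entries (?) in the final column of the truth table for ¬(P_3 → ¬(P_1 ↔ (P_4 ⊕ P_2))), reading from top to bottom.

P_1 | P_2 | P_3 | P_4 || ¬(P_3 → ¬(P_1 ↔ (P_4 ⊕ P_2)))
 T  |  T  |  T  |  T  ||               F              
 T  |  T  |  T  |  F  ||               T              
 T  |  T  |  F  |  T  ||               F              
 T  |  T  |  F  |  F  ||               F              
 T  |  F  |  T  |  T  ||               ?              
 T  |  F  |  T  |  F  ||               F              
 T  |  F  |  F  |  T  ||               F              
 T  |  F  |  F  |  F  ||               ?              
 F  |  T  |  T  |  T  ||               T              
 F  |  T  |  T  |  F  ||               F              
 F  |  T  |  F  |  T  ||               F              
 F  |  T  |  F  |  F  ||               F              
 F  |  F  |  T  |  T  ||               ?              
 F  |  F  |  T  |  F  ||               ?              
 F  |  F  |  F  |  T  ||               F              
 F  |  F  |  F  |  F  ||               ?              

Row P_1=T, P_2=F, P_3=T, P_4=T: ¬(P_1 ↔ (P_4 ⊕ P_2)) = F, (P_3 → ¬(P_1 ↔ (P_4 ⊕ P_2))) = F, so ¬(P_3 → ¬(P_1 ↔ (P_4 ⊕ P_2))) = T.
Row P_1=T, P_2=F, P_3=F, P_4=F: ¬(P_1 ↔ (P_4 ⊕ P_2)) = T, (P_3 → ¬(P_1 ↔ (P_4 ⊕ P_2))) = T, so ¬(P_3 → ¬(P_1 ↔ (P_4 ⊕ P_2))) = F.
Row P_1=F, P_2=F, P_3=T, P_4=T: ¬(P_1 ↔ (P_4 ⊕ P_2)) = T, (P_3 → ¬(P_1 ↔ (P_4 ⊕ P_2))) = T, so ¬(P_3 → ¬(P_1 ↔ (P_4 ⊕ P_2))) = F.
Row P_1=F, P_2=F, P_3=T, P_4=F: ¬(P_1 ↔ (P_4 ⊕ P_2)) = F, (P_3 → ¬(P_1 ↔ (P_4 ⊕ P_2))) = F, so ¬(P_3 → ¬(P_1 ↔ (P_4 ⊕ P_2))) = T.
Row P_1=F, P_2=F, P_3=F, P_4=F: ¬(P_1 ↔ (P_4 ⊕ P_2)) = F, (P_3 → ¬(P_1 ↔ (P_4 ⊕ P_2))) = T, so ¬(P_3 → ¬(P_1 ↔ (P_4 ⊕ P_2))) = F.

T, F, F, T, F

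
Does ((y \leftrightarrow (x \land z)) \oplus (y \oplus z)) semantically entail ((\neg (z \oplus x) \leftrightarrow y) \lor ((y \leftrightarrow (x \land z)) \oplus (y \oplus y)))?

x | y | z | φ | ψ
- | - | - | - | -
1 | 1 | 1 | 1 | 1
1 | 1 | 0 | 1 | 0
1 | 0 | 1 | 1 | 0
1 | 0 | 0 | 1 | 1
0 | 1 | 1 | 0 | 0
0 | 1 | 0 | 1 | 1
0 | 0 | 1 | 0 | 1
0 | 0 | 0 | 1 | 1
At x=1, y=1, z=0 we have φ true but ψ false, so φ does not entail ψ.

no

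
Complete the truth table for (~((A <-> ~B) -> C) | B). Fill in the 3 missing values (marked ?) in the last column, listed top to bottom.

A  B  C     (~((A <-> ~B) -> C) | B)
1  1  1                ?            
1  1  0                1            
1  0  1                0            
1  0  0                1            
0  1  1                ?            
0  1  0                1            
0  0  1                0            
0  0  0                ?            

1, 1, 0

Row A=1, B=1, C=1: ~((A <-> ~B) -> C) = 0, so (~((A <-> ~B) -> C) | B) = 1.
Row A=0, B=1, C=1: ~((A <-> ~B) -> C) = 0, so (~((A <-> ~B) -> C) | B) = 1.
Row A=0, B=0, C=0: ~((A <-> ~B) -> C) = 0, so (~((A <-> ~B) -> C) | B) = 0.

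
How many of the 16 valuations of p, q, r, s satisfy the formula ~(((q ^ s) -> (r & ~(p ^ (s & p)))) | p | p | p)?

2

p | q | r | s | φ
- | - | - | - | -
T | T | T | T | F
T | T | T | F | F
T | T | F | T | F
T | T | F | F | F
T | F | T | T | F
T | F | T | F | F
T | F | F | T | F
T | F | F | F | F
F | T | T | T | F
F | T | T | F | F
F | T | F | T | F
F | T | F | F | T
F | F | T | T | F
F | F | T | F | F
F | F | F | T | T
F | F | F | F | F
The formula is true on 2 of the 16 rows.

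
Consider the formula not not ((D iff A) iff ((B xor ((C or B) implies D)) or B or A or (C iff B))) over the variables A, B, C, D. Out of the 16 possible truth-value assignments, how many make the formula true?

7

A  B  C  D  |  φ
F  F  F  F  |  T
F  F  F  T  |  F
F  F  T  F  |  F
F  F  T  T  |  F
F  T  F  F  |  T
F  T  F  T  |  F
F  T  T  F  |  T
F  T  T  T  |  F
T  F  F  F  |  F
T  F  F  T  |  T
T  F  T  F  |  F
T  F  T  T  |  T
T  T  F  F  |  F
T  T  F  T  |  T
T  T  T  F  |  F
T  T  T  T  |  T
The formula is true on 7 of the 16 rows.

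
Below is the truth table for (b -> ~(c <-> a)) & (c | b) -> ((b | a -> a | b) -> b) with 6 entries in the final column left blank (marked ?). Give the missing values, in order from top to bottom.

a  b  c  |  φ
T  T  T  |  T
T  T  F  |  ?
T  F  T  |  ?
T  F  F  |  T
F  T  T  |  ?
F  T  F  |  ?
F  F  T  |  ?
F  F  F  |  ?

Row a=T, b=T, c=F: ((b -> ~(c <-> a)) & (c | b)) = T, ((b | a -> a | b) -> b) = T, so the formula = T.
Row a=T, b=F, c=T: ((b -> ~(c <-> a)) & (c | b)) = T, ((b | a -> a | b) -> b) = F, so the formula = F.
Row a=F, b=T, c=T: ((b -> ~(c <-> a)) & (c | b)) = T, ((b | a -> a | b) -> b) = T, so the formula = T.
Row a=F, b=T, c=F: ((b -> ~(c <-> a)) & (c | b)) = F, ((b | a -> a | b) -> b) = T, so the formula = T.
Row a=F, b=F, c=T: ((b -> ~(c <-> a)) & (c | b)) = T, ((b | a -> a | b) -> b) = F, so the formula = F.
Row a=F, b=F, c=F: ((b -> ~(c <-> a)) & (c | b)) = F, ((b | a -> a | b) -> b) = F, so the formula = T.

T, F, T, T, F, T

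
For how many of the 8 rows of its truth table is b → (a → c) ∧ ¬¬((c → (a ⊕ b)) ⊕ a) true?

a  b  c  |  (a → c)  (a ⊕ b)  (c → (a ⊕ b))  ((c → (a ⊕ b)) ⊕ a)  ¬((c → (a ⊕ b)) ⊕ a)  ¬¬((c → (a ⊕ b)) ⊕ a)  φ
1  1  1  |     1        0           0                 1                    0                      1            1
1  1  0  |     0        0           1                 0                    1                      0            0
1  0  1  |     1        1           1                 0                    1                      0            1
1  0  0  |     0        1           1                 0                    1                      0            1
0  1  1  |     1        1           1                 1                    0                      1            1
0  1  0  |     1        1           1                 1                    0                      1            1
0  0  1  |     1        0           0                 0                    1                      0            1
0  0  0  |     1        0           1                 1                    0                      1            1
The formula is true on 7 of the 8 rows.

7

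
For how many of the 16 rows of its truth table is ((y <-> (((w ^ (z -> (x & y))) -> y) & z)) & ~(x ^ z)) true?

5

x | y | z | w || φ
0 | 0 | 0 | 0 || 1
0 | 0 | 0 | 1 || 1
0 | 0 | 1 | 0 || 0
0 | 0 | 1 | 1 || 0
0 | 1 | 0 | 0 || 0
0 | 1 | 0 | 1 || 0
0 | 1 | 1 | 0 || 0
0 | 1 | 1 | 1 || 0
1 | 0 | 0 | 0 || 0
1 | 0 | 0 | 1 || 0
1 | 0 | 1 | 0 || 0
1 | 0 | 1 | 1 || 1
1 | 1 | 0 | 0 || 0
1 | 1 | 0 | 1 || 0
1 | 1 | 1 | 0 || 1
1 | 1 | 1 | 1 || 1
The formula is true on 5 of the 16 rows.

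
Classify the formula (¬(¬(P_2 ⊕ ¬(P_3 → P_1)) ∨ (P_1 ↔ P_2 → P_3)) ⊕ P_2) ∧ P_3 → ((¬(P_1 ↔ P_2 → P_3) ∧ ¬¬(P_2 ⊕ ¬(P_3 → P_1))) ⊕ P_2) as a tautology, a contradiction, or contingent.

tautology

 P_1    P_2    P_3   |  (P_3 → P_1)  ¬(P_3 → P_1)  (P_2 ⊕ ¬(P_3 → P_1))  ¬(P_2 ⊕ ¬(P_3 → P_1))  (P_2 → P_3)  (P_1 ↔ (P_2 → P_3))  ¬(P_1 ↔ (P_2 → P_3))  ¬¬(P_2 ⊕ ¬(P_3 → P_1))    φ  
False  False  False  |      True        False             False                   True              True            False                 True                  False            True
False  False   True  |     False         True              True                  False              True            False                 True                   True            True
False   True  False  |      True        False              True                  False             False             True                False                   True            True
False   True   True  |     False         True             False                   True              True            False                 True                  False            True
 True  False  False  |      True        False             False                   True              True             True                False                  False            True
 True  False   True  |      True        False             False                   True              True             True                False                  False            True
 True   True  False  |      True        False              True                  False             False            False                 True                   True            True
 True   True   True  |      True        False              True                  False              True             True                False                   True            True
Every row is True, so the formula is a tautology.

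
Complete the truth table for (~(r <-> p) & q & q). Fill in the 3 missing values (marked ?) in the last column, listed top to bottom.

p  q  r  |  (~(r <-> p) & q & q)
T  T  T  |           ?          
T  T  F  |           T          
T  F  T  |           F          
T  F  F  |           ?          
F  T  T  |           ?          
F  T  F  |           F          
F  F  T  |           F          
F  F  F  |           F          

F, F, T

Row p=T, q=T, r=T: ~(r <-> p) = F, so (~(r <-> p) & q & q) = F.
Row p=T, q=F, r=F: ~(r <-> p) = T, so (~(r <-> p) & q & q) = F.
Row p=F, q=T, r=T: ~(r <-> p) = T, so (~(r <-> p) & q & q) = T.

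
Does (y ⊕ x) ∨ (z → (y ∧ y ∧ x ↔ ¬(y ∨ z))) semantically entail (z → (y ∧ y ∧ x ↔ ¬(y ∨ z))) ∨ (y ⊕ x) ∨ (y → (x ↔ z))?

yes

x  y  z  |  φ  ψ
0  0  0  |  1  1
0  0  1  |  1  1
0  1  0  |  1  1
0  1  1  |  1  1
1  0  0  |  1  1
1  0  1  |  1  1
1  1  0  |  1  1
1  1  1  |  0  1
In every row where φ is true, ψ is also true, so φ ⊨ ψ.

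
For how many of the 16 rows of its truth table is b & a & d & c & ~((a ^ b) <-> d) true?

1

a  b  c  d  |  (d & c)  (a & (d & c))  (b & (a & (d & c)))  (a ^ b)  ((a ^ b) <-> d)  ~((a ^ b) <-> d)  φ
T  T  T  T  |     T           T                 T              F            F                T          T
T  T  T  F  |     F           F                 F              F            T                F          F
T  T  F  T  |     F           F                 F              F            F                T          F
T  T  F  F  |     F           F                 F              F            T                F          F
T  F  T  T  |     T           T                 F              T            T                F          F
T  F  T  F  |     F           F                 F              T            F                T          F
T  F  F  T  |     F           F                 F              T            T                F          F
T  F  F  F  |     F           F                 F              T            F                T          F
F  T  T  T  |     T           F                 F              T            T                F          F
F  T  T  F  |     F           F                 F              T            F                T          F
F  T  F  T  |     F           F                 F              T            T                F          F
F  T  F  F  |     F           F                 F              T            F                T          F
F  F  T  T  |     T           F                 F              F            F                T          F
F  F  T  F  |     F           F                 F              F            T                F          F
F  F  F  T  |     F           F                 F              F            F                T          F
F  F  F  F  |     F           F                 F              F            T                F          F
The formula is true on 1 of the 16 rows.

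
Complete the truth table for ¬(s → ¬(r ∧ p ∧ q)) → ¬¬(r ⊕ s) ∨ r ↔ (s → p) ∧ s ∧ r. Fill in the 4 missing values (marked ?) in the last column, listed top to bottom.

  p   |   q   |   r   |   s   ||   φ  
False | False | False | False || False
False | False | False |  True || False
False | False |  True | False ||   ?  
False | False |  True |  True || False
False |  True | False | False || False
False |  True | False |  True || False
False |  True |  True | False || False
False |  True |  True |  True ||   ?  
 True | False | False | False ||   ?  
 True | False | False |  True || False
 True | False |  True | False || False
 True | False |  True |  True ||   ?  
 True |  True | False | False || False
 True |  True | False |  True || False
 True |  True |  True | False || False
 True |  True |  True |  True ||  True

Row p=False, q=False, r=True, s=False: (¬(s → ¬(r ∧ p ∧ q)) → ¬¬(r ⊕ s) ∨ r) = True, ((s → p) ∧ s ∧ r) = False, so the formula = False.
Row p=False, q=True, r=True, s=True: (¬(s → ¬(r ∧ p ∧ q)) → ¬¬(r ⊕ s) ∨ r) = True, ((s → p) ∧ s ∧ r) = False, so the formula = False.
Row p=True, q=False, r=False, s=False: (¬(s → ¬(r ∧ p ∧ q)) → ¬¬(r ⊕ s) ∨ r) = True, ((s → p) ∧ s ∧ r) = False, so the formula = False.
Row p=True, q=False, r=True, s=True: (¬(s → ¬(r ∧ p ∧ q)) → ¬¬(r ⊕ s) ∨ r) = True, ((s → p) ∧ s ∧ r) = True, so the formula = True.

False, False, False, True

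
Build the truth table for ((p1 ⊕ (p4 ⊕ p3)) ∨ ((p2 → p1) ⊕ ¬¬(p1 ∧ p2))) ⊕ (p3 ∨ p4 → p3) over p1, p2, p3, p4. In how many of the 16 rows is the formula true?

p1 | p2 | p3 | p4 | φ
-- | -- | -- | -- | -
0  | 0  | 0  | 0  | 0
0  | 0  | 0  | 1  | 1
0  | 0  | 1  | 0  | 0
0  | 0  | 1  | 1  | 0
0  | 1  | 0  | 0  | 1
0  | 1  | 0  | 1  | 1
0  | 1  | 1  | 0  | 0
0  | 1  | 1  | 1  | 1
1  | 0  | 0  | 0  | 0
1  | 0  | 0  | 1  | 1
1  | 0  | 1  | 0  | 0
1  | 0  | 1  | 1  | 0
1  | 1  | 0  | 0  | 0
1  | 1  | 0  | 1  | 0
1  | 1  | 1  | 0  | 1
1  | 1  | 1  | 1  | 0
The formula is true on 6 of the 16 rows.

6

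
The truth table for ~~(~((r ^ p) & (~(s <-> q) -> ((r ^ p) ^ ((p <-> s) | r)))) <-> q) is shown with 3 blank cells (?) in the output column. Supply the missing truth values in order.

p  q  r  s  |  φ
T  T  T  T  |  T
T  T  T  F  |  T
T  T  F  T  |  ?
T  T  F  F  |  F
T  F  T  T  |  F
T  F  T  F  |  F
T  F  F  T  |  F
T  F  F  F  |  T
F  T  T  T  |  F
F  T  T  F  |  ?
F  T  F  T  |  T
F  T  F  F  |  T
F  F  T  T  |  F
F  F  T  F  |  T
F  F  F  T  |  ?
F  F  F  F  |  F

Row p=T, q=T, r=F, s=T: (~((r ^ p) & (~(s <-> q) -> ((r ^ p) ^ ((p <-> s) | r)))) <-> q) = F, ~(~((r ^ p) & (~(s <-> q) -> ((r ^ p) ^ ((p <-> s) | r)))) <-> q) = T, so the formula = F.
Row p=F, q=T, r=T, s=F: (~((r ^ p) & (~(s <-> q) -> ((r ^ p) ^ ((p <-> s) | r)))) <-> q) = T, ~(~((r ^ p) & (~(s <-> q) -> ((r ^ p) ^ ((p <-> s) | r)))) <-> q) = F, so the formula = T.
Row p=F, q=F, r=F, s=T: (~((r ^ p) & (~(s <-> q) -> ((r ^ p) ^ ((p <-> s) | r)))) <-> q) = F, ~(~((r ^ p) & (~(s <-> q) -> ((r ^ p) ^ ((p <-> s) | r)))) <-> q) = T, so the formula = F.

F, T, F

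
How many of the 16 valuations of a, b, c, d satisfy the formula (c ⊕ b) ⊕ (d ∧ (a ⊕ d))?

a | b | c | d | ((c ⊕ b) ⊕ (d ∧ (a ⊕ d)))
- | - | - | - | -------------------------
0 | 0 | 0 | 0 |             0            
0 | 0 | 0 | 1 |             1            
0 | 0 | 1 | 0 |             1            
0 | 0 | 1 | 1 |             0            
0 | 1 | 0 | 0 |             1            
0 | 1 | 0 | 1 |             0            
0 | 1 | 1 | 0 |             0            
0 | 1 | 1 | 1 |             1            
1 | 0 | 0 | 0 |             0            
1 | 0 | 0 | 1 |             0            
1 | 0 | 1 | 0 |             1            
1 | 0 | 1 | 1 |             1            
1 | 1 | 0 | 0 |             1            
1 | 1 | 0 | 1 |             1            
1 | 1 | 1 | 0 |             0            
1 | 1 | 1 | 1 |             0            
The formula is true on 8 of the 16 rows.

8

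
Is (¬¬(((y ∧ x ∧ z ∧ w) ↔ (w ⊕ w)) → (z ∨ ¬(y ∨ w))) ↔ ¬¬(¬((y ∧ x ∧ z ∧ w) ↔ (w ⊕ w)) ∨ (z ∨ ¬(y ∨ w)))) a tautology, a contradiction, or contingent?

x | y | z | w || (y ∧ x ∧ z ∧ w) | (w ⊕ w) | ((y ∧ x ∧ z ∧ w) ↔ (w ⊕ w)) | (y ∨ w) | ¬(y ∨ w) | (z ∨ ¬(y ∨ w)) | ¬((y ∧ x ∧ z ∧ w) ↔ (w ⊕ w)) | φ
F | F | F | F ||        F        |    F    |              T              |    F    |    T     |       T        |              F               | T
F | F | F | T ||        F        |    F    |              T              |    T    |    F     |       F        |              F               | T
F | F | T | F ||        F        |    F    |              T              |    F    |    T     |       T        |              F               | T
F | F | T | T ||        F        |    F    |              T              |    T    |    F     |       T        |              F               | T
F | T | F | F ||        F        |    F    |              T              |    T    |    F     |       F        |              F               | T
F | T | F | T ||        F        |    F    |              T              |    T    |    F     |       F        |              F               | T
F | T | T | F ||        F        |    F    |              T              |    T    |    F     |       T        |              F               | T
F | T | T | T ||        F        |    F    |              T              |    T    |    F     |       T        |              F               | T
T | F | F | F ||        F        |    F    |              T              |    F    |    T     |       T        |              F               | T
T | F | F | T ||        F        |    F    |              T              |    T    |    F     |       F        |              F               | T
T | F | T | F ||        F        |    F    |              T              |    F    |    T     |       T        |              F               | T
T | F | T | T ||        F        |    F    |              T              |    T    |    F     |       T        |              F               | T
T | T | F | F ||        F        |    F    |              T              |    T    |    F     |       F        |              F               | T
T | T | F | T ||        F        |    F    |              T              |    T    |    F     |       F        |              F               | T
T | T | T | F ||        F        |    F    |              T              |    T    |    F     |       T        |              F               | T
T | T | T | T ||        T        |    F    |              F              |    T    |    F     |       T        |              T               | T
Every row is T, so the formula is a tautology.

tautology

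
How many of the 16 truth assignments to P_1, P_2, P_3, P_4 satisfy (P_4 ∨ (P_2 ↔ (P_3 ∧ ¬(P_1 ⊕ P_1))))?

12

P_1 | P_2 | P_3 | P_4 | (P_1 ⊕ P_1) | ¬(P_1 ⊕ P_1) | (P_3 ∧ ¬(P_1 ⊕ P_1)) | (P_2 ↔ (P_3 ∧ ¬(P_1 ⊕ P_1))) | φ
--- | --- | --- | --- | ----------- | ------------ | -------------------- | ---------------------------- | -
 1  |  1  |  1  |  1  |      0      |      1       |          1           |              1               | 1
 1  |  1  |  1  |  0  |      0      |      1       |          1           |              1               | 1
 1  |  1  |  0  |  1  |      0      |      1       |          0           |              0               | 1
 1  |  1  |  0  |  0  |      0      |      1       |          0           |              0               | 0
 1  |  0  |  1  |  1  |      0      |      1       |          1           |              0               | 1
 1  |  0  |  1  |  0  |      0      |      1       |          1           |              0               | 0
 1  |  0  |  0  |  1  |      0      |      1       |          0           |              1               | 1
 1  |  0  |  0  |  0  |      0      |      1       |          0           |              1               | 1
 0  |  1  |  1  |  1  |      0      |      1       |          1           |              1               | 1
 0  |  1  |  1  |  0  |      0      |      1       |          1           |              1               | 1
 0  |  1  |  0  |  1  |      0      |      1       |          0           |              0               | 1
 0  |  1  |  0  |  0  |      0      |      1       |          0           |              0               | 0
 0  |  0  |  1  |  1  |      0      |      1       |          1           |              0               | 1
 0  |  0  |  1  |  0  |      0      |      1       |          1           |              0               | 0
 0  |  0  |  0  |  1  |      0      |      1       |          0           |              1               | 1
 0  |  0  |  0  |  0  |      0      |      1       |          0           |              1               | 1
The formula is true on 12 of the 16 rows.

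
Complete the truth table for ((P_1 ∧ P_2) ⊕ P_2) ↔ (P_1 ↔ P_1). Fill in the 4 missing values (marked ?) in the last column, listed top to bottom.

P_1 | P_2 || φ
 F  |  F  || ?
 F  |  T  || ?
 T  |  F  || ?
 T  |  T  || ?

Row P_1=F, P_2=F: ((P_1 ∧ P_2) ⊕ P_2) = F, (P_1 ↔ P_1) = T, so the formula = F.
Row P_1=F, P_2=T: ((P_1 ∧ P_2) ⊕ P_2) = T, (P_1 ↔ P_1) = T, so the formula = T.
Row P_1=T, P_2=F: ((P_1 ∧ P_2) ⊕ P_2) = F, (P_1 ↔ P_1) = T, so the formula = F.
Row P_1=T, P_2=T: ((P_1 ∧ P_2) ⊕ P_2) = F, (P_1 ↔ P_1) = T, so the formula = F.

F, T, F, F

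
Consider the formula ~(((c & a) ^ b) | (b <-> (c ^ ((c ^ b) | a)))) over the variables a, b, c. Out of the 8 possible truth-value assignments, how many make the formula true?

2

  a   |   b   |   c   |   φ  
----- | ----- | ----- | -----
 True |  True |  True |  True
 True |  True | False | False
 True | False |  True | False
 True | False | False |  True
False |  True |  True | False
False |  True | False | False
False | False |  True | False
False | False | False | False
The formula is true on 2 of the 8 rows.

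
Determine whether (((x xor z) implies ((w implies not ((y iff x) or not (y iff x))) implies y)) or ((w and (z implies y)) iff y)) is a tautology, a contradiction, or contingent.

tautology

  x   |   y   |   z   |   w   |   φ  
----- | ----- | ----- | ----- | -----
False | False | False | False |  True
False | False | False |  True |  True
False | False |  True | False |  True
False | False |  True |  True |  True
False |  True | False | False |  True
False |  True | False |  True |  True
False |  True |  True | False |  True
False |  True |  True |  True |  True
 True | False | False | False |  True
 True | False | False |  True |  True
 True | False |  True | False |  True
 True | False |  True |  True |  True
 True |  True | False | False |  True
 True |  True | False |  True |  True
 True |  True |  True | False |  True
 True |  True |  True |  True |  True
Every row is True, so the formula is a tautology.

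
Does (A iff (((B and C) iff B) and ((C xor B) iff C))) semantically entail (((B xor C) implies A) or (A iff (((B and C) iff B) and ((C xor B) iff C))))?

A | B | C || φ | ψ
F | F | F || F | T
F | F | T || F | F
F | T | F || T | T
F | T | T || T | T
T | F | F || T | T
T | F | T || T | T
T | T | F || F | T
T | T | T || F | T
In every row where φ is true, ψ is also true, so φ ⊨ ψ.

yes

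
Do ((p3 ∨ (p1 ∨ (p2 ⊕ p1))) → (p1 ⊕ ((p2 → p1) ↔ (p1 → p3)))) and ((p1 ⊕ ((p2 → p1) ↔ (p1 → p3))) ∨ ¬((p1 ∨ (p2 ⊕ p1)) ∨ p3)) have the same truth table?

equivalent

p1 | p2 | p3 | φ | ψ
-- | -- | -- | - | -
0  | 0  | 0  | 1 | 1
0  | 0  | 1  | 1 | 1
0  | 1  | 0  | 0 | 0
0  | 1  | 1  | 0 | 0
1  | 0  | 0  | 1 | 1
1  | 0  | 1  | 0 | 0
1  | 1  | 0  | 1 | 1
1  | 1  | 1  | 0 | 0
The columns for φ and ψ agree on every row, so they are logically equivalent.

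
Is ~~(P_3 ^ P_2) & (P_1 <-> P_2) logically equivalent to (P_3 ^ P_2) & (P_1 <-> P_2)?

 P_1  |  P_2  |  P_3  |   φ   |   ψ  
----- | ----- | ----- | ----- | -----
 True |  True |  True | False | False
 True |  True | False |  True |  True
 True | False |  True | False | False
 True | False | False | False | False
False |  True |  True | False | False
False |  True | False | False | False
False | False |  True |  True |  True
False | False | False | False | False
The columns for φ and ψ agree on every row, so they are logically equivalent.

equivalent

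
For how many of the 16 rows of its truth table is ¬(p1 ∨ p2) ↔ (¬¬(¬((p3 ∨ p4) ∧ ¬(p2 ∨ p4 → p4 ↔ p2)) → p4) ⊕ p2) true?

10

  p1     p2     p3     p4   |  (p1 ∨ p2)  ¬(p1 ∨ p2)  (p3 ∨ p4)  (p2 ∨ p4)  ((p2 ∨ p4) → p4)  (((p2 ∨ p4) → p4) ↔ p2)  ¬(((p2 ∨ p4) → p4) ↔ p2)    φ  
False  False  False  False  |    False       True       False      False          True                 False                     True            False
False  False  False   True  |    False       True        True       True          True                 False                     True             True
False  False   True  False  |    False       True        True      False          True                 False                     True             True
False  False   True   True  |    False       True        True       True          True                 False                     True             True
False   True  False  False  |     True      False       False       True         False                 False                     True            False
False   True  False   True  |     True      False        True       True          True                  True                    False             True
False   True   True  False  |     True      False        True       True         False                 False                     True             True
False   True   True   True  |     True      False        True       True          True                  True                    False             True
 True  False  False  False  |     True      False       False      False          True                 False                     True             True
 True  False  False   True  |     True      False        True       True          True                 False                     True            False
 True  False   True  False  |     True      False        True      False          True                 False                     True            False
 True  False   True   True  |     True      False        True       True          True                 False                     True            False
 True   True  False  False  |     True      False       False       True         False                 False                     True            False
 True   True  False   True  |     True      False        True       True          True                  True                    False             True
 True   True   True  False  |     True      False        True       True         False                 False                     True             True
 True   True   True   True  |     True      False        True       True          True                  True                    False             True
The formula is true on 10 of the 16 rows.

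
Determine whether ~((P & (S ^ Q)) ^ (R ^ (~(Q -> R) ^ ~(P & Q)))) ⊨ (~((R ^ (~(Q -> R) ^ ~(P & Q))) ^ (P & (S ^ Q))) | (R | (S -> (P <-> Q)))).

P | Q | R | S || φ | ψ
1 | 1 | 1 | 1 || 0 | 1
1 | 1 | 1 | 0 || 1 | 1
1 | 1 | 0 | 1 || 0 | 1
1 | 1 | 0 | 0 || 1 | 1
1 | 0 | 1 | 1 || 0 | 1
1 | 0 | 1 | 0 || 1 | 1
1 | 0 | 0 | 1 || 1 | 1
1 | 0 | 0 | 0 || 0 | 1
0 | 1 | 1 | 1 || 1 | 1
0 | 1 | 1 | 0 || 1 | 1
0 | 1 | 0 | 1 || 1 | 1
0 | 1 | 0 | 0 || 1 | 1
0 | 0 | 1 | 1 || 1 | 1
0 | 0 | 1 | 0 || 1 | 1
0 | 0 | 0 | 1 || 0 | 1
0 | 0 | 0 | 0 || 0 | 1
In every row where φ is true, ψ is also true, so φ ⊨ ψ.

yes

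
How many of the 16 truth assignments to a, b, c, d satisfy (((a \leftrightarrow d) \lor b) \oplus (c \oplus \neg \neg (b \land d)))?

8

a | b | c | d | φ
- | - | - | - | -
T | T | T | T | T
T | T | T | F | F
T | T | F | T | F
T | T | F | F | T
T | F | T | T | F
T | F | T | F | T
T | F | F | T | T
T | F | F | F | F
F | T | T | T | T
F | T | T | F | F
F | T | F | T | F
F | T | F | F | T
F | F | T | T | T
F | F | T | F | F
F | F | F | T | F
F | F | F | F | T
The formula is true on 8 of the 16 rows.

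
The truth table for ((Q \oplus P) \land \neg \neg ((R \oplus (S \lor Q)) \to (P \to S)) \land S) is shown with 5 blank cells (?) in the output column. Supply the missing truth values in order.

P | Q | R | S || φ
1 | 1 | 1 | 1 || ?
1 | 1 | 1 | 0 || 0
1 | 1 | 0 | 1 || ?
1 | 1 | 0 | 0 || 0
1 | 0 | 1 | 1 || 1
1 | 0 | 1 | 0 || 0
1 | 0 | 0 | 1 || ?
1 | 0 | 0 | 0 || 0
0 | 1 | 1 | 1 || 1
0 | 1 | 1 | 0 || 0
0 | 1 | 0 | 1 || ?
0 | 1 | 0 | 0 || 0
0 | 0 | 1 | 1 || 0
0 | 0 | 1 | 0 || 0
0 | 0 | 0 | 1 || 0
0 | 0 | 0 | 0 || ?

Row P=1, Q=1, R=1, S=1: (Q \oplus P) = 0, \neg \neg ((R \oplus (S \lor Q)) \to (P \to S)) = 1, so the formula = 0.
Row P=1, Q=1, R=0, S=1: (Q \oplus P) = 0, \neg \neg ((R \oplus (S \lor Q)) \to (P \to S)) = 1, so the formula = 0.
Row P=1, Q=0, R=0, S=1: (Q \oplus P) = 1, \neg \neg ((R \oplus (S \lor Q)) \to (P \to S)) = 1, so the formula = 1.
Row P=0, Q=1, R=0, S=1: (Q \oplus P) = 1, \neg \neg ((R \oplus (S \lor Q)) \to (P \to S)) = 1, so the formula = 1.
Row P=0, Q=0, R=0, S=0: (Q \oplus P) = 0, \neg \neg ((R \oplus (S \lor Q)) \to (P \to S)) = 1, so the formula = 0.

0, 0, 1, 1, 0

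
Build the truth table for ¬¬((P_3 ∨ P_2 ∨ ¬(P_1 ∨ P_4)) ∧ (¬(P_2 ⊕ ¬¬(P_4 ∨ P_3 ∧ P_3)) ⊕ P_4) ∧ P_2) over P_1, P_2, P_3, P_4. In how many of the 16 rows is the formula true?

2

P_1 | P_2 | P_3 | P_4 || φ
 T  |  T  |  T  |  T  || F
 T  |  T  |  T  |  F  || T
 T  |  T  |  F  |  T  || F
 T  |  T  |  F  |  F  || F
 T  |  F  |  T  |  T  || F
 T  |  F  |  T  |  F  || F
 T  |  F  |  F  |  T  || F
 T  |  F  |  F  |  F  || F
 F  |  T  |  T  |  T  || F
 F  |  T  |  T  |  F  || T
 F  |  T  |  F  |  T  || F
 F  |  T  |  F  |  F  || F
 F  |  F  |  T  |  T  || F
 F  |  F  |  T  |  F  || F
 F  |  F  |  F  |  T  || F
 F  |  F  |  F  |  F  || F
The formula is true on 2 of the 16 rows.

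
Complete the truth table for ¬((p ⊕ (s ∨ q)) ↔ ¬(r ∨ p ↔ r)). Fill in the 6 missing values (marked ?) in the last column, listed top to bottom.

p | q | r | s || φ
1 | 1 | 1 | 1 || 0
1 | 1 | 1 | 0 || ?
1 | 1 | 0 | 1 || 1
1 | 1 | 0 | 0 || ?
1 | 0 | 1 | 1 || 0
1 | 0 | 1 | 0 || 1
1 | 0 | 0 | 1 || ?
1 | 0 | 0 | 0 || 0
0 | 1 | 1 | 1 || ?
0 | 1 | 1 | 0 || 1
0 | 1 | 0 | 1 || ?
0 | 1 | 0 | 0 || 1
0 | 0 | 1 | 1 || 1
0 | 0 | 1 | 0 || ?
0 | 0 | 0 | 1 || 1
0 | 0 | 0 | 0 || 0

0, 1, 1, 1, 1, 0

Row p=1, q=1, r=1, s=0: (p ⊕ (s ∨ q)) = 0, ¬(r ∨ p ↔ r) = 0, ((p ⊕ (s ∨ q)) ↔ ¬(r ∨ p ↔ r)) = 1, so the formula = 0.
Row p=1, q=1, r=0, s=0: (p ⊕ (s ∨ q)) = 0, ¬(r ∨ p ↔ r) = 1, ((p ⊕ (s ∨ q)) ↔ ¬(r ∨ p ↔ r)) = 0, so the formula = 1.
Row p=1, q=0, r=0, s=1: (p ⊕ (s ∨ q)) = 0, ¬(r ∨ p ↔ r) = 1, ((p ⊕ (s ∨ q)) ↔ ¬(r ∨ p ↔ r)) = 0, so the formula = 1.
Row p=0, q=1, r=1, s=1: (p ⊕ (s ∨ q)) = 1, ¬(r ∨ p ↔ r) = 0, ((p ⊕ (s ∨ q)) ↔ ¬(r ∨ p ↔ r)) = 0, so the formula = 1.
Row p=0, q=1, r=0, s=1: (p ⊕ (s ∨ q)) = 1, ¬(r ∨ p ↔ r) = 0, ((p ⊕ (s ∨ q)) ↔ ¬(r ∨ p ↔ r)) = 0, so the formula = 1.
Row p=0, q=0, r=1, s=0: (p ⊕ (s ∨ q)) = 0, ¬(r ∨ p ↔ r) = 0, ((p ⊕ (s ∨ q)) ↔ ¬(r ∨ p ↔ r)) = 1, so the formula = 0.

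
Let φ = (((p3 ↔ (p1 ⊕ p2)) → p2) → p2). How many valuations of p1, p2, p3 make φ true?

  p1  |   p2  |   p3  || (((p3 ↔ (p1 ⊕ p2)) → p2) → p2)
 True |  True |  True ||              True             
 True |  True | False ||              True             
 True | False |  True ||              True             
 True | False | False ||             False             
False |  True |  True ||              True             
False |  True | False ||              True             
False | False |  True ||             False             
False | False | False ||              True             
The formula is true on 6 of the 8 rows.

6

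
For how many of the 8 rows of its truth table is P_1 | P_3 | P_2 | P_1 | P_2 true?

7

P_1  P_2  P_3     ((P_1 | P_3 | P_2 | P_1) | P_2)
 1    1    1                     1               
 1    1    0                     1               
 1    0    1                     1               
 1    0    0                     1               
 0    1    1                     1               
 0    1    0                     1               
 0    0    1                     1               
 0    0    0                     0               
The formula is true on 7 of the 8 rows.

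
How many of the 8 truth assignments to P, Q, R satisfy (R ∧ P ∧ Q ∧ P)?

1

P | Q | R || (R ∧ P ∧ Q ∧ P)
T | T | T ||        T       
T | T | F ||        F       
T | F | T ||        F       
T | F | F ||        F       
F | T | T ||        F       
F | T | F ||        F       
F | F | T ||        F       
F | F | F ||        F       
The formula is true on 1 of the 8 rows.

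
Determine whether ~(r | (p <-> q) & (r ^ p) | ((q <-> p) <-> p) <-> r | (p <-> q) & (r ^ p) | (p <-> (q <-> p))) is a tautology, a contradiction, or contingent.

contradiction

p  q  r  |  φ
F  F  F  |  F
F  F  T  |  F
F  T  F  |  F
F  T  T  |  F
T  F  F  |  F
T  F  T  |  F
T  T  F  |  F
T  T  T  |  F
Every row is F, so the formula is a contradiction.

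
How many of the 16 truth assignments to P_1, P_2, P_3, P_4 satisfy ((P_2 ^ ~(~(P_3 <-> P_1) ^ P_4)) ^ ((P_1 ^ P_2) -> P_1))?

8

P_1 | P_2 | P_3 | P_4 | φ
--- | --- | --- | --- | -
 T  |  T  |  T  |  T  | F
 T  |  T  |  T  |  F  | T
 T  |  T  |  F  |  T  | T
 T  |  T  |  F  |  F  | F
 T  |  F  |  T  |  T  | T
 T  |  F  |  T  |  F  | F
 T  |  F  |  F  |  T  | F
 T  |  F  |  F  |  F  | T
 F  |  T  |  T  |  T  | F
 F  |  T  |  T  |  F  | T
 F  |  T  |  F  |  T  | T
 F  |  T  |  F  |  F  | F
 F  |  F  |  T  |  T  | F
 F  |  F  |  T  |  F  | T
 F  |  F  |  F  |  T  | T
 F  |  F  |  F  |  F  | F
The formula is true on 8 of the 16 rows.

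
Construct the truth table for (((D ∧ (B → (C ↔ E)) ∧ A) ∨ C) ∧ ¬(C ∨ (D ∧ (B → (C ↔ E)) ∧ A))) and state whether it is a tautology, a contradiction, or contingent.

A  B  C  D  E  |  φ
T  T  T  T  T  |  F
T  T  T  T  F  |  F
T  T  T  F  T  |  F
T  T  T  F  F  |  F
T  T  F  T  T  |  F
T  T  F  T  F  |  F
T  T  F  F  T  |  F
T  T  F  F  F  |  F
T  F  T  T  T  |  F
T  F  T  T  F  |  F
T  F  T  F  T  |  F
T  F  T  F  F  |  F
T  F  F  T  T  |  F
T  F  F  T  F  |  F
T  F  F  F  T  |  F
T  F  F  F  F  |  F
F  T  T  T  T  |  F
F  T  T  T  F  |  F
F  T  T  F  T  |  F
F  T  T  F  F  |  F
F  T  F  T  T  |  F
F  T  F  T  F  |  F
F  T  F  F  T  |  F
F  T  F  F  F  |  F
F  F  T  T  T  |  F
F  F  T  T  F  |  F
F  F  T  F  T  |  F
F  F  T  F  F  |  F
F  F  F  T  T  |  F
F  F  F  T  F  |  F
F  F  F  F  T  |  F
F  F  F  F  F  |  F
Every row is F, so the formula is a contradiction.

contradiction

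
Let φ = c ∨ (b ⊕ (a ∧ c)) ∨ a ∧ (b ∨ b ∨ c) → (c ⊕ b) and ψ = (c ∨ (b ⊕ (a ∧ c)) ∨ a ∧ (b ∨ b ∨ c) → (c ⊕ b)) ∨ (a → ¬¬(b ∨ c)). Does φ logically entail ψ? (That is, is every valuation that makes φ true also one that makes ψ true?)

a | b | c | φ | ψ
- | - | - | - | -
F | F | F | T | T
F | F | T | T | T
F | T | F | T | T
F | T | T | F | T
T | F | F | T | T
T | F | T | T | T
T | T | F | T | T
T | T | T | F | T
In every row where φ is true, ψ is also true, so φ ⊨ ψ.

yes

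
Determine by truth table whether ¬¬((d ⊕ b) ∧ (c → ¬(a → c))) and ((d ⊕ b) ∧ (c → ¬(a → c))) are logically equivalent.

equivalent

a  b  c  d  |  φ  ψ
1  1  1  1  |  0  0
1  1  1  0  |  0  0
1  1  0  1  |  0  0
1  1  0  0  |  1  1
1  0  1  1  |  0  0
1  0  1  0  |  0  0
1  0  0  1  |  1  1
1  0  0  0  |  0  0
0  1  1  1  |  0  0
0  1  1  0  |  0  0
0  1  0  1  |  0  0
0  1  0  0  |  1  1
0  0  1  1  |  0  0
0  0  1  0  |  0  0
0  0  0  1  |  1  1
0  0  0  0  |  0  0
The columns for φ and ψ agree on every row, so they are logically equivalent.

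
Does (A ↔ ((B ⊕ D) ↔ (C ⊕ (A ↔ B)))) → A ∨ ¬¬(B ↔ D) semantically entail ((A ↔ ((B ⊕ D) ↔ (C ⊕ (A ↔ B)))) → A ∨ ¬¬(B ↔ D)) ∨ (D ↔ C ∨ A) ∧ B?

yes

  A      B      C      D    |    φ      ψ  
 True   True   True   True  |   True   True
 True   True   True  False  |   True   True
 True   True  False   True  |   True   True
 True   True  False  False  |   True   True
 True  False   True   True  |   True   True
 True  False   True  False  |   True   True
 True  False  False   True  |   True   True
 True  False  False  False  |   True   True
False   True   True   True  |   True   True
False   True   True  False  |   True   True
False   True  False   True  |   True   True
False   True  False  False  |  False   True
False  False   True   True  |  False  False
False  False   True  False  |   True   True
False  False  False   True  |   True   True
False  False  False  False  |   True   True
In every row where φ is true, ψ is also true, so φ ⊨ ψ.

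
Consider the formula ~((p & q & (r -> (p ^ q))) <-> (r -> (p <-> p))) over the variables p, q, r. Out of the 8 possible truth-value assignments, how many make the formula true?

  p   |   q   |   r   ||   φ  
 True |  True |  True ||  True
 True |  True | False || False
 True | False |  True ||  True
 True | False | False ||  True
False |  True |  True ||  True
False |  True | False ||  True
False | False |  True ||  True
False | False | False ||  True
The formula is true on 7 of the 8 rows.

7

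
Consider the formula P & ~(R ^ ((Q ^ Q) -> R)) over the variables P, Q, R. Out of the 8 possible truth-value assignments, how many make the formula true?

2

P | Q | R || (Q ^ Q) | ((Q ^ Q) -> R) | (R ^ ((Q ^ Q) -> R)) | ~(R ^ ((Q ^ Q) -> R)) | (P & ~(R ^ ((Q ^ Q) -> R)))
T | T | T ||    F    |       T        |          F           |           T           |              T             
T | T | F ||    F    |       T        |          T           |           F           |              F             
T | F | T ||    F    |       T        |          F           |           T           |              T             
T | F | F ||    F    |       T        |          T           |           F           |              F             
F | T | T ||    F    |       T        |          F           |           T           |              F             
F | T | F ||    F    |       T        |          T           |           F           |              F             
F | F | T ||    F    |       T        |          F           |           T           |              F             
F | F | F ||    F    |       T        |          T           |           F           |              F             
The formula is true on 2 of the 8 rows.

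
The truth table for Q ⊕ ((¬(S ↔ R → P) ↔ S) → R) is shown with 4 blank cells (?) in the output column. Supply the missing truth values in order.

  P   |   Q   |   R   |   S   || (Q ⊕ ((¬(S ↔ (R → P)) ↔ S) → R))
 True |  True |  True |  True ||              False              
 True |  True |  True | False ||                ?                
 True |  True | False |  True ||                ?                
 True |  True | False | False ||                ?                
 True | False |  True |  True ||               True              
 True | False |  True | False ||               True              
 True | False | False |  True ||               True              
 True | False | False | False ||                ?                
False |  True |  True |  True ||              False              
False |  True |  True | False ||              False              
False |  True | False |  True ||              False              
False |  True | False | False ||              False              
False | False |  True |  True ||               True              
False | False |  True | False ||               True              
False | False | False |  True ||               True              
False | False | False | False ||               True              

Row P=True, Q=True, R=True, S=False: ((¬(S ↔ R → P) ↔ S) → R) = True, so (Q ⊕ ((¬(S ↔ (R → P)) ↔ S) → R)) = False.
Row P=True, Q=True, R=False, S=True: ((¬(S ↔ R → P) ↔ S) → R) = True, so (Q ⊕ ((¬(S ↔ (R → P)) ↔ S) → R)) = False.
Row P=True, Q=True, R=False, S=False: ((¬(S ↔ R → P) ↔ S) → R) = True, so (Q ⊕ ((¬(S ↔ (R → P)) ↔ S) → R)) = False.
Row P=True, Q=False, R=False, S=False: ((¬(S ↔ R → P) ↔ S) → R) = True, so (Q ⊕ ((¬(S ↔ (R → P)) ↔ S) → R)) = True.

False, False, False, True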